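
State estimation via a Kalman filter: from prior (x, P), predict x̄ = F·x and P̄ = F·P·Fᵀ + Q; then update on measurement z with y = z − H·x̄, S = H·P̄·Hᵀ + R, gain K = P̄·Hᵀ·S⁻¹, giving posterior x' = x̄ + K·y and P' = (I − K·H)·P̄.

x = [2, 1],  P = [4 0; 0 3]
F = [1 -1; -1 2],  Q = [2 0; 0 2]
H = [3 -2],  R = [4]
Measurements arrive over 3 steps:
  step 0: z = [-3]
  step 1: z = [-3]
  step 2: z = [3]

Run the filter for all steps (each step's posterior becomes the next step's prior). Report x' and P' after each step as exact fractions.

step 0: x̄ = F·x = [1, 0]
step 0: P̄ = F·P·Fᵀ + Q = [9 -10; -10 18]
step 0: y = z − H·x̄ = [-6]
step 0: S = H·P̄·Hᵀ + R = [277]
step 0: K = P̄·Hᵀ·S⁻¹ = [47/277; -66/277]
step 0: x' = x̄ + K·y = [-5/277, 396/277]
step 0: P' = (I − K·H)·P̄ = [284/277 332/277; 332/277 630/277]
step 1: x̄ = F·x = [-401/277, 797/277]
step 1: P̄ = F·P·Fᵀ + Q = [804/277 -548/277; -548/277 2030/277]
step 1: y = z − H·x̄ = [1966/277]
step 1: S = H·P̄·Hᵀ + R = [23040/277]
step 1: K = P̄·Hᵀ·S⁻¹ = [877/5760; -713/2880]
step 1: x' = x̄ + K·y = [-1057/2880, 1613/1440]
step 1: P' = (I − K·H)·P̄ = [1403/1440 833/720; 833/720 803/360]
step 2: x̄ = F·x = [-4283/2880, 2503/960]
step 2: P̄ = F·P·Fᵀ + Q = [4163/1440 -943/480; -943/480 1163/160]
step 2: y = z − H·x̄ = [12169/960]
step 2: S = H·P̄·Hᵀ + R = [13227/160]
step 2: K = P̄·Hᵀ·S⁻¹ = [6049/39681; -3269/13227]
step 2: x' = x̄ + K·y = [52997/119043, -20854/39681]
step 2: P' = (I − K·H)·P̄ = [115460/119043 45632/39681; 45632/39681 29354/13227]

step 0: x' = [-5/277, 396/277], P' = [284/277 332/277; 332/277 630/277]
step 1: x' = [-1057/2880, 1613/1440], P' = [1403/1440 833/720; 833/720 803/360]
step 2: x' = [52997/119043, -20854/39681], P' = [115460/119043 45632/39681; 45632/39681 29354/13227]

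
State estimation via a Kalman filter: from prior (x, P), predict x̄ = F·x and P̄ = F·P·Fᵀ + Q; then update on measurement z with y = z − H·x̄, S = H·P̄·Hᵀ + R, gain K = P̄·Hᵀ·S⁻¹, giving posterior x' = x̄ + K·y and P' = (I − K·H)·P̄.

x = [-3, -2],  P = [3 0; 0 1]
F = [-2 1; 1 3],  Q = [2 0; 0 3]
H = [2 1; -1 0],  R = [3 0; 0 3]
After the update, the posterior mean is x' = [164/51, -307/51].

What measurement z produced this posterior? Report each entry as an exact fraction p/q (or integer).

z = [1, -2]

x̄ = F·x = [4, -9]
P̄ = F·P·Fᵀ + Q = [15 -3; -3 15]
S = H·P̄·Hᵀ + R = [66 -27; -27 18]
K = P̄·Hᵀ·S⁻¹ = [3/17 -29/51; 9/17 49/51]
x' − x̄ = [-40/51, 152/51] = K·y
y = (KᵀK)⁻¹·Kᵀ·(x' − x̄) = [2, 2]
z = y + H·x̄ = [2, 2] + [-1, -4] = [1, -2]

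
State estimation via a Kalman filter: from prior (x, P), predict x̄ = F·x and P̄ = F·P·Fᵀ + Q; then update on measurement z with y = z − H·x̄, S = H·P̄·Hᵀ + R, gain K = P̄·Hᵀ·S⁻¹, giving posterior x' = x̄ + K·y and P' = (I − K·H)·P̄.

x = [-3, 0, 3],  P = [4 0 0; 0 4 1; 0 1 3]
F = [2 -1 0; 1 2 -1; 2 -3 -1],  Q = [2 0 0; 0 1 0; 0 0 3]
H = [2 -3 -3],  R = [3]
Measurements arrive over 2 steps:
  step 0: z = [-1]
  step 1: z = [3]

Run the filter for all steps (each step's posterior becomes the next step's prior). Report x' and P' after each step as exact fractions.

step 0: x' = [-62/271, -878/271, 893/271], P' = [3846/271 -741/271 3351/271; -741/271 4936/271 -5408/271; 3351/271 -5408/271 7740/271]
step 1: x' = [1117/44639, -5606/2733, 19862/19131], P' = [3145917/44639 -9676/911 366145/6377; -9676/911 42782/2733 -60653/2733; 366145/6377 -60653/2733 164348/2733]

step 0: x̄ = F·x = [-6, -6, -9]
step 0: P̄ = F·P·Fᵀ + Q = [22 1 29; 1 20 -12; 29 -12 64]
step 0: y = z − H·x̄ = [-34]
step 0: S = H·P̄·Hᵀ + R = [271]
step 0: K = P̄·Hᵀ·S⁻¹ = [-46/271; -22/271; -98/271]
step 0: x' = x̄ + K·y = [-62/271, -878/271, 893/271]
step 0: P' = (I − K·H)·P̄ = [3846/271 -741/271 3351/271; -741/271 4936/271 -5408/271; 3351/271 -5408/271 7740/271]
step 1: x̄ = F·x = [754/271, -2711/271, 1617/271]
step 1: P̄ = F·P·Fᵀ + Q = [23826/271 -16513/271 24010/271; -16513/271 43567/271 -30386/271; 24010/271 -30386/271 31401/271]
step 1: y = z − H·x̄ = [-3977/271]
step 1: S = H·P̄·Hᵀ + R = [133917/271]
step 1: K = P̄·Hᵀ·S⁻¹ = [8387/44639; -1481/2733; 6425/19131]
step 1: x' = x̄ + K·y = [1117/44639, -5606/2733, 19862/19131]
step 1: P' = (I − K·H)·P̄ = [3145917/44639 -9676/911 366145/6377; -9676/911 42782/2733 -60653/2733; 366145/6377 -60653/2733 164348/2733]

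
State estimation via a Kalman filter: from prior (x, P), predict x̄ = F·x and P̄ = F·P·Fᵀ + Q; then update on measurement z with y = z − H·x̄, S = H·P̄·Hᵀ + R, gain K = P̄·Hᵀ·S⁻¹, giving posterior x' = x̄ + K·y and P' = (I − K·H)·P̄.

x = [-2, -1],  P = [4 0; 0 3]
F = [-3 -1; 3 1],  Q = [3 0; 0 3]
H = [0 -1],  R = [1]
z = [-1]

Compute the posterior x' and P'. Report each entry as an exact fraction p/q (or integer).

x̄ = F·x = [7, -7]
P̄ = F·P·Fᵀ + Q = [42 -39; -39 42]
y = z − H·x̄ = [-8]
S = H·P̄·Hᵀ + R = [43]
K = P̄·Hᵀ·S⁻¹ = [39/43; -42/43]
x' = x̄ + K·y = [-11/43, 35/43]
P' = (I − K·H)·P̄ = [285/43 -39/43; -39/43 42/43]

x' = [-11/43, 35/43]
P' = [285/43 -39/43; -39/43 42/43]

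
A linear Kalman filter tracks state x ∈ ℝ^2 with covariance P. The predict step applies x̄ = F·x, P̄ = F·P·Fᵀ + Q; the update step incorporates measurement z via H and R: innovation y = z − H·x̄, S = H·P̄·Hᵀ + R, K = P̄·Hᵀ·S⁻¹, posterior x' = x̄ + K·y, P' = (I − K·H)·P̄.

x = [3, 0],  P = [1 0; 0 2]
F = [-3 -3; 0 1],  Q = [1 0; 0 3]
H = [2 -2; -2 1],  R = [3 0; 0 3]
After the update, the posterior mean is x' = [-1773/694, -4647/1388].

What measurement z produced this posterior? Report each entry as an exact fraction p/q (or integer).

z = [3, 3]

x̄ = F·x = [-9, 0]
P̄ = F·P·Fᵀ + Q = [28 -6; -6 5]
S = H·P̄·Hᵀ + R = [183 -158; -158 144]
K = P̄·Hᵀ·S⁻¹ = [-1/347 -301/694; -241/694 -365/1388]
x' − x̄ = [4473/694, -4647/1388] = K·y
y = (KᵀK)⁻¹·Kᵀ·(x' − x̄) = [21, -15]
z = y + H·x̄ = [21, -15] + [-18, 18] = [3, 3]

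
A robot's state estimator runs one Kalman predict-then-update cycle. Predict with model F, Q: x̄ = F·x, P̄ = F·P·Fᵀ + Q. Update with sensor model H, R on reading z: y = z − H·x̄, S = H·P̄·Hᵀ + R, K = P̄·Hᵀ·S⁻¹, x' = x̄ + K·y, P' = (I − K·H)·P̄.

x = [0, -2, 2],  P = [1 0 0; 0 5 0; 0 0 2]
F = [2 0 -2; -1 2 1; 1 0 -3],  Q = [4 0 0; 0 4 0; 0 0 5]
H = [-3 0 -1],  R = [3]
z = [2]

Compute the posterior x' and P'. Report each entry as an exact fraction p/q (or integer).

x̄ = F·x = [-4, -2, -6]
P̄ = F·P·Fᵀ + Q = [16 -6 14; -6 27 -7; 14 -7 24]
y = z − H·x̄ = [-16]
S = H·P̄·Hᵀ + R = [255]
K = P̄·Hᵀ·S⁻¹ = [-62/255; 5/51; -22/85]
x' = x̄ + K·y = [-28/255, -182/51, -158/85]
P' = (I − K·H)·P̄ = [236/255 4/51 -174/85; 4/51 1252/51 -9/17; -174/85 -9/17 588/85]

x' = [-28/255, -182/51, -158/85]
P' = [236/255 4/51 -174/85; 4/51 1252/51 -9/17; -174/85 -9/17 588/85]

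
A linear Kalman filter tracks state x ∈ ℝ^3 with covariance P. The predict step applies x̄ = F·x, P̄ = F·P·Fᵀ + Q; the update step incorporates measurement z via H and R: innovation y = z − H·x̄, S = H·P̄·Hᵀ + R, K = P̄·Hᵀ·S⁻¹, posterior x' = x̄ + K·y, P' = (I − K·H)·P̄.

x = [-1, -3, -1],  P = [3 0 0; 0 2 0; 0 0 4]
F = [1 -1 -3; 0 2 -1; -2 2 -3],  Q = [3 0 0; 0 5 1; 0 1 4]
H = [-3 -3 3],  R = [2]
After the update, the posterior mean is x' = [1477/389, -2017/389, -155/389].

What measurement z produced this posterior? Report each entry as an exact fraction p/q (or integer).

x̄ = F·x = [5, -5, -1]
P̄ = F·P·Fᵀ + Q = [44 8 26; 8 17 21; 26 21 60]
S = H·P̄·Hᵀ + R = [389]
K = P̄·Hᵀ·S⁻¹ = [-78/389; -12/389; 39/389]
x' − x̄ = [-468/389, -72/389, 234/389] = K·y
y = (KᵀK)⁻¹·Kᵀ·(x' − x̄) = [6]
z = y + H·x̄ = [6] + [-3] = [3]

z = [3]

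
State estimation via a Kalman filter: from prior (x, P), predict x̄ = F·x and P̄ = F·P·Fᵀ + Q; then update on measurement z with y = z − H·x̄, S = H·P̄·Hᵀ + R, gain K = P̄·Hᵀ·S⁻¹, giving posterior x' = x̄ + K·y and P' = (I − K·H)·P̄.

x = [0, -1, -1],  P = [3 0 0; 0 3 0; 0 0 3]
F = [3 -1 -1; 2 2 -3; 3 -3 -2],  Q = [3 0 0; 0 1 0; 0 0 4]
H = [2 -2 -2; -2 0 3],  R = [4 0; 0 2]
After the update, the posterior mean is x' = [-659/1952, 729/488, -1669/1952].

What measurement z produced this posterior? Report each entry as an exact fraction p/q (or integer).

x̄ = F·x = [2, 1, 5]
P̄ = F·P·Fᵀ + Q = [36 21 42; 21 52 18; 42 18 70]
S = H·P̄·Hᵀ + R = [276 -168; -168 272]
K = P̄·Hᵀ·S⁻¹ = [-117/976 243/1952; -385/732 -137/488; -241/2928 805/1952]
x' − x̄ = [-4563/1952, 241/488, -11429/1952] = K·y
y = (KᵀK)⁻¹·Kᵀ·(x' − x̄) = [6, -13]
z = y + H·x̄ = [6, -13] + [-8, 11] = [-2, -2]

z = [-2, -2]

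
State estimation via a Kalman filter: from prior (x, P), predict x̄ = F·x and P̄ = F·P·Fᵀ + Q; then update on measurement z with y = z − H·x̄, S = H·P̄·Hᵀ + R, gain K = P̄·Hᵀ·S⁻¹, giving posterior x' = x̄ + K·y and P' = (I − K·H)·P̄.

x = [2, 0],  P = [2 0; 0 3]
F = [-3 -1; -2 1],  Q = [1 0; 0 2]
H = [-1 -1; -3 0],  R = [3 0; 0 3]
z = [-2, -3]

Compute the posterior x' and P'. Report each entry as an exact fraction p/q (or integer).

x' = [849/869, 430/869]
P' = [271/869 -178/869; -178/869 2089/869]

x̄ = F·x = [-6, -4]
P̄ = F·P·Fᵀ + Q = [22 9; 9 13]
y = z − H·x̄ = [-12, -21]
S = H·P̄·Hᵀ + R = [56 93; 93 201]
K = P̄·Hᵀ·S⁻¹ = [-31/869 -271/869; -637/869 178/869]
x' = x̄ + K·y = [849/869, 430/869]
P' = (I − K·H)·P̄ = [271/869 -178/869; -178/869 2089/869]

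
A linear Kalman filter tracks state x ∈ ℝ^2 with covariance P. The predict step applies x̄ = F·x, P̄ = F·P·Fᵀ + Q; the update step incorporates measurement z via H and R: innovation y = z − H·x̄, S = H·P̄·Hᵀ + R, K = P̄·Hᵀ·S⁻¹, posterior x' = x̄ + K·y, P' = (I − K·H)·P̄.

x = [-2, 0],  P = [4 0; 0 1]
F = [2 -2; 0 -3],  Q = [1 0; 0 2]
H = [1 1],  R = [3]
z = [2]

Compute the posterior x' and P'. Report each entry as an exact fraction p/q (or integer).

x' = [-26/47, 102/47]
P' = [258/47 -177/47; -177/47 228/47]

x̄ = F·x = [-4, 0]
P̄ = F·P·Fᵀ + Q = [21 6; 6 11]
y = z − H·x̄ = [6]
S = H·P̄·Hᵀ + R = [47]
K = P̄·Hᵀ·S⁻¹ = [27/47; 17/47]
x' = x̄ + K·y = [-26/47, 102/47]
P' = (I − K·H)·P̄ = [258/47 -177/47; -177/47 228/47]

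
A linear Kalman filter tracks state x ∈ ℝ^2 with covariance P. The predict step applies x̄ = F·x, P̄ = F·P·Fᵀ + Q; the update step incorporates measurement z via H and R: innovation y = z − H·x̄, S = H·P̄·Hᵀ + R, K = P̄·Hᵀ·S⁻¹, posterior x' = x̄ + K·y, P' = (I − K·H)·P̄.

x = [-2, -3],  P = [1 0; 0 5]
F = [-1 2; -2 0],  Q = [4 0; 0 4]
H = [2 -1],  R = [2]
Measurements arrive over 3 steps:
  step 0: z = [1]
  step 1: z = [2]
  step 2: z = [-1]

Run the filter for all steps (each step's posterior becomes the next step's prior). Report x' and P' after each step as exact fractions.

step 0: x' = [36/17, 178/51], P' = [41/17 66/17; 66/17 400/51]
step 1: x' = [1448/3761, -5236/3761], P' = [5957/3761 9098/3761; 9098/3761 19984/3761]
step 2: x' = [-287008/201243, -118530/67081], P' = [318443/201243 161106/67081; 161106/67081 351488/67081]

step 0: x̄ = F·x = [-4, 4]
step 0: P̄ = F·P·Fᵀ + Q = [25 2; 2 8]
step 0: y = z − H·x̄ = [13]
step 0: S = H·P̄·Hᵀ + R = [102]
step 0: K = P̄·Hᵀ·S⁻¹ = [8/17; -2/51]
step 0: x' = x̄ + K·y = [36/17, 178/51]
step 0: P' = (I − K·H)·P̄ = [41/17 66/17; 66/17 400/51]
step 1: x̄ = F·x = [248/51, -72/17]
step 1: P̄ = F·P·Fᵀ + Q = [1135/51 -182/17; -182/17 232/17]
step 1: y = z − H·x̄ = [-610/51]
step 1: S = H·P̄·Hᵀ + R = [7522/51]
step 1: K = P̄·Hᵀ·S⁻¹ = [1408/3761; -894/3761]
step 1: x' = x̄ + K·y = [1448/3761, -5236/3761]
step 1: P' = (I − K·H)·P̄ = [5957/3761 9098/3761; 9098/3761 19984/3761]
step 2: x̄ = F·x = [-11920/3761, -2896/3761]
step 2: P̄ = F·P·Fᵀ + Q = [64545/3761 -24478/3761; -24478/3761 38872/3761]
step 2: y = z − H·x̄ = [17183/3761]
step 2: S = H·P̄·Hᵀ + R = [402486/3761]
step 2: K = P̄·Hᵀ·S⁻¹ = [76784/201243; -14638/67081]
step 2: x' = x̄ + K·y = [-287008/201243, -118530/67081]
step 2: P' = (I − K·H)·P̄ = [318443/201243 161106/67081; 161106/67081 351488/67081]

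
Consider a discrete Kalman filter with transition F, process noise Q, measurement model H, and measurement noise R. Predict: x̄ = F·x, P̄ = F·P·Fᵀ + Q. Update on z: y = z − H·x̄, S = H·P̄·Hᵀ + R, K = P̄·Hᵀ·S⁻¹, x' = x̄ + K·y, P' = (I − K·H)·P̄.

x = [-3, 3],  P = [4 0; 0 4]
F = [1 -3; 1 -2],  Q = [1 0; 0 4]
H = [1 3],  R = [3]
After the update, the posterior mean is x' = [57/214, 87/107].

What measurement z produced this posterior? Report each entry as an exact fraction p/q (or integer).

x̄ = F·x = [-12, -9]
P̄ = F·P·Fᵀ + Q = [41 28; 28 24]
S = H·P̄·Hᵀ + R = [428]
K = P̄·Hᵀ·S⁻¹ = [125/428; 25/107]
x' − x̄ = [2625/214, 1050/107] = K·y
y = (KᵀK)⁻¹·Kᵀ·(x' − x̄) = [42]
z = y + H·x̄ = [42] + [-39] = [3]

z = [3]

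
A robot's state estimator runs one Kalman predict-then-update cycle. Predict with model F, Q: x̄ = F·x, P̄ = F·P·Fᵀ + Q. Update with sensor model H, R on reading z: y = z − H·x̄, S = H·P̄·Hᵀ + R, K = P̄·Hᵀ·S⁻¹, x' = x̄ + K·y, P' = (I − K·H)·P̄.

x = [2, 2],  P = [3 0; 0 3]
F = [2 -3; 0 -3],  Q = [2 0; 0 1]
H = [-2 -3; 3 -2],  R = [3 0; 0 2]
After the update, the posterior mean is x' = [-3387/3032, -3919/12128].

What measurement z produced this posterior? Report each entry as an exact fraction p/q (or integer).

z = [3, -3]

x̄ = F·x = [-2, -6]
P̄ = F·P·Fᵀ + Q = [41 27; 27 28]
S = H·P̄·Hᵀ + R = [743 -213; -213 159]
K = P̄·Hᵀ·S⁻¹ = [-935/6064 1379/6064; -5539/24256 -10819/72768]
x' − x̄ = [2677/3032, 68849/12128] = K·y
y = (KᵀK)⁻¹·Kᵀ·(x' − x̄) = [-19, -9]
z = y + H·x̄ = [-19, -9] + [22, 6] = [3, -3]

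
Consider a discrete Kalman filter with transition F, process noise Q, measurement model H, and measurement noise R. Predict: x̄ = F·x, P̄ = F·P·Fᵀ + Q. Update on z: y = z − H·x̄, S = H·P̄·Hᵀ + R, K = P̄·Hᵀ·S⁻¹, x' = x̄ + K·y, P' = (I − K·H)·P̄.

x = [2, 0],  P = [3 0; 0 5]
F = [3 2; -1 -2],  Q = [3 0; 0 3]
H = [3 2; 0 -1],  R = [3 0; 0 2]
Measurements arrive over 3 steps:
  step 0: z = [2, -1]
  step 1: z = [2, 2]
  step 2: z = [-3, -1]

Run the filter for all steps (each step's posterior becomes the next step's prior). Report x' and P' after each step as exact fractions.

step 0: x̄ = F·x = [6, -2]
step 0: P̄ = F·P·Fᵀ + Q = [50 -29; -29 26]
step 0: y = z − H·x̄ = [-12, -3]
step 0: S = H·P̄·Hᵀ + R = [209 35; 35 28]
step 0: K = P̄·Hᵀ·S⁻¹ = [223/661 2841/4627; -10/661 -4209/4627]
step 0: x' = x̄ + K·y = [507/4627, 4213/4627]
step 0: P' = (I − K·H)·P̄ = [5349/4627 -5682/4627; -5682/4627 8418/4627]
step 1: x̄ = F·x = [1421/661, -8933/4627]
step 1: P̄ = F·P·Fᵀ + Q = [3930/661 -609/661; -609/661 30174/4627]
step 1: y = z − H·x̄ = [-2721/4627, 321/4627]
step 1: S = H·P̄·Hᵀ + R = [331011/4627 -47559/4627; -47559/4627 39428/4627]
step 1: K = P̄·Hᵀ·S⁻¹ = [224809/777267 118403/259089; 31706/777267 -185531/259089]
step 1: x' = x̄ + K·y = [521129/259089, -519290/259089]
step 1: P' = (I − K·H)·P̄ = [232807/259089 -236806/259089; -236806/259089 371062/259089]
step 2: x̄ = F·x = [524807/259089, 517451/259089]
step 2: P̄ = F·P·Fᵀ + Q = [1515106/259089 -288221/259089; -288221/259089 1547098/259089]
step 2: y = z − H·x̄ = [-3386590/259089, 258362/259089]
step 2: S = H·P̄·Hᵀ + R = [17142961/259089 -2229533/259089; -2229533/259089 2065276/259089]
step 2: K = P̄·Hᵀ·S⁻¹ = [34117321/117465923 53223801/117465923; 4459066/117465923 -83180001/117465923]
step 2: x' = x̄ + K·y = [-154940703/117465923, 93370539/117465923]
step 2: P' = (I − K·H)·P̄ = [105082389/117465923 -106447602/117465923; -106447602/117465923 166360002/117465923]

step 0: x' = [507/4627, 4213/4627], P' = [5349/4627 -5682/4627; -5682/4627 8418/4627]
step 1: x' = [521129/259089, -519290/259089], P' = [232807/259089 -236806/259089; -236806/259089 371062/259089]
step 2: x' = [-154940703/117465923, 93370539/117465923], P' = [105082389/117465923 -106447602/117465923; -106447602/117465923 166360002/117465923]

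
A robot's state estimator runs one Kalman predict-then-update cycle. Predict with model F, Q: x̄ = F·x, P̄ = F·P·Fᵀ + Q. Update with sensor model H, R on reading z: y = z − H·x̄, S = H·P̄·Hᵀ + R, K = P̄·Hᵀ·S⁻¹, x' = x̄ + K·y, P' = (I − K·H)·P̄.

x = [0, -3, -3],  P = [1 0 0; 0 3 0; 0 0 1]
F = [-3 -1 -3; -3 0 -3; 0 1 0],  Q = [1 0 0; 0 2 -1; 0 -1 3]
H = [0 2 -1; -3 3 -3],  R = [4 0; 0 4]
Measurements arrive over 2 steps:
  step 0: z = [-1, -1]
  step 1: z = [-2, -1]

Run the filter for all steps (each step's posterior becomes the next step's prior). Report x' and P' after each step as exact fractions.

step 0: x' = [2298/1561, -1508/1561, -3097/1561], P' = [6953/3122 123/3122 -2931/1561; 123/3122 5825/3122 2979/1561; -2931/1561 2979/1561 6206/1561]
step 1: x' = [-13875735/28592716, -28220641/28592716, -2305501/14296358], P' = [51294765/28592716 19625567/28592716 -11046377/14296358; 19625567/28592716 31002885/28592716 6637333/14296358; -11046377/14296358 6637333/14296358 9915409/7148179]

step 0: x̄ = F·x = [12, 9, -3]
step 0: P̄ = F·P·Fᵀ + Q = [22 18 -3; 18 20 -1; -3 -1 6]
step 0: y = z − H·x̄ = [-22, -1]
step 0: S = H·P̄·Hᵀ + R = [94 30; 30 76]
step 0: K = P̄·Hᵀ·S⁻¹ = [1527/3122 -363/1561; 1423/3122 -96/1561; -62/1561 -222/1561]
step 0: x' = x̄ + K·y = [2298/1561, -1508/1561, -3097/1561]
step 0: P' = (I − K·H)·P̄ = [6953/3122 123/3122 -2931/1561; 123/3122 5825/3122 2979/1561; -2931/1561 2979/1561 6206/1561]
step 1: x̄ = F·x = [3905/1561, 2397/1561, -1508/1561]
step 1: P̄ = F·P·Fᵀ + Q = [57101/1561 43506/1561 -12034/1561; 43506/1561 75013/3122 -21365/3122; -12034/1561 -21365/3122 15191/3122]
step 1: y = z − H·x̄ = [-9424/1561, -1]
step 1: S = H·P̄·Hᵀ + R = [413191/3122 30; 30 76]
step 1: K = P̄·Hᵀ·S⁻¹ = [3833993/7148179 -7182333/28592716; 3045694/7148179 -1423011/28592716; -819519/7148179 -1610331/14296358]
step 1: x' = x̄ + K·y = [-13875735/28592716, -28220641/28592716, -2305501/14296358]
step 1: P' = (I − K·H)·P̄ = [51294765/28592716 19625567/28592716 -11046377/14296358; 19625567/28592716 31002885/28592716 6637333/14296358; -11046377/14296358 6637333/14296358 9915409/7148179]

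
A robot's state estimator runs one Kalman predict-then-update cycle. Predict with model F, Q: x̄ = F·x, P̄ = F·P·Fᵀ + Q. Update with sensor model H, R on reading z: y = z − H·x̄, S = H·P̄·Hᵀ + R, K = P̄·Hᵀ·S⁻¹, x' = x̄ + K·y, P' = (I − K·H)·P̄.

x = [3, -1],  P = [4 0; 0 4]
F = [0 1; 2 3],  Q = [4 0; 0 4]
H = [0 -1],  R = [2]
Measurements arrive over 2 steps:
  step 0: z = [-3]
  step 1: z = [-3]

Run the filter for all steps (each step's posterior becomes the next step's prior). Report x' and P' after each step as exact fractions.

step 0: x' = [-1, 3], P' = [160/29 12/29; 12/29 56/29]
step 1: x' = [1809/731, 2309/731], P' = [3700/731 192/731; 192/731 1404/731]

step 0: x̄ = F·x = [-1, 3]
step 0: P̄ = F·P·Fᵀ + Q = [8 12; 12 56]
step 0: y = z − H·x̄ = [0]
step 0: S = H·P̄·Hᵀ + R = [58]
step 0: K = P̄·Hᵀ·S⁻¹ = [-6/29; -28/29]
step 0: x' = x̄ + K·y = [-1, 3]
step 0: P' = (I − K·H)·P̄ = [160/29 12/29; 12/29 56/29]
step 1: x̄ = F·x = [3, 7]
step 1: P̄ = F·P·Fᵀ + Q = [172/29 192/29; 192/29 1404/29]
step 1: y = z − H·x̄ = [4]
step 1: S = H·P̄·Hᵀ + R = [1462/29]
step 1: K = P̄·Hᵀ·S⁻¹ = [-96/731; -702/731]
step 1: x' = x̄ + K·y = [1809/731, 2309/731]
step 1: P' = (I − K·H)·P̄ = [3700/731 192/731; 192/731 1404/731]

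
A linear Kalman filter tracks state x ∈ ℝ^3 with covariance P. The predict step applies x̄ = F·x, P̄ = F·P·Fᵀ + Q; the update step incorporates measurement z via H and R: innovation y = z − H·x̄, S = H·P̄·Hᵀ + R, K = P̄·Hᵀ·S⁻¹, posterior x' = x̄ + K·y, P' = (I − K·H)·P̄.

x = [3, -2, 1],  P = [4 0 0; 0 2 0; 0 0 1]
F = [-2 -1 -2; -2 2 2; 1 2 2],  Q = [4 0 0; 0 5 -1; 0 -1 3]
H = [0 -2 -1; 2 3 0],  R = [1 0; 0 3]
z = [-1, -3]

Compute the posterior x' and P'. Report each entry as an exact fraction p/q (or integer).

x̄ = F·x = [-6, -8, 1]
P̄ = F·P·Fᵀ + Q = [26 8 -16; 8 33 3; -16 3 19]
y = z − H·x̄ = [-16, 33]
S = H·P̄·Hᵀ + R = [164 -207; -207 500]
K = P̄·Hᵀ·S⁻¹ = [15732/39151 12464/39151; -10695/39151 4577/39151; -17261/39151 -8947/39151]
x' = x̄ + K·y = [-10758/5593, 1279/5593, 2868/5593]
P' = (I − K·H)·P̄ = [70662/39151 -34644/39151 53556/39151; -34644/39151 27673/39151 -44651/39151; 53556/39151 -44651/39151 106563/39151]

x' = [-10758/5593, 1279/5593, 2868/5593]
P' = [70662/39151 -34644/39151 53556/39151; -34644/39151 27673/39151 -44651/39151; 53556/39151 -44651/39151 106563/39151]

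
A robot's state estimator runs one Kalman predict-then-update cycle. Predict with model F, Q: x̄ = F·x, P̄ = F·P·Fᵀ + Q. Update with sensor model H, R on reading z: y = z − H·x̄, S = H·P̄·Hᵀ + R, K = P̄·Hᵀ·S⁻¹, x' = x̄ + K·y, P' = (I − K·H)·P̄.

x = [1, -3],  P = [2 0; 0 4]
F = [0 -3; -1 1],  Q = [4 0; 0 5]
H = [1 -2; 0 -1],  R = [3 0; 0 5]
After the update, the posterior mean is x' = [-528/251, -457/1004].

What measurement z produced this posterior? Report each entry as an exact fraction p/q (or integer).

x̄ = F·x = [9, -4]
P̄ = F·P·Fᵀ + Q = [40 -12; -12 11]
S = H·P̄·Hᵀ + R = [135 34; 34 16]
K = P̄·Hᵀ·S⁻¹ = [154/251 -139/251; -85/502 -329/1004]
x' − x̄ = [-2787/251, 3559/1004] = K·y
y = (KᵀK)⁻¹·Kᵀ·(x' − x̄) = [-19, -1]
z = y + H·x̄ = [-19, -1] + [17, 4] = [-2, 3]

z = [-2, 3]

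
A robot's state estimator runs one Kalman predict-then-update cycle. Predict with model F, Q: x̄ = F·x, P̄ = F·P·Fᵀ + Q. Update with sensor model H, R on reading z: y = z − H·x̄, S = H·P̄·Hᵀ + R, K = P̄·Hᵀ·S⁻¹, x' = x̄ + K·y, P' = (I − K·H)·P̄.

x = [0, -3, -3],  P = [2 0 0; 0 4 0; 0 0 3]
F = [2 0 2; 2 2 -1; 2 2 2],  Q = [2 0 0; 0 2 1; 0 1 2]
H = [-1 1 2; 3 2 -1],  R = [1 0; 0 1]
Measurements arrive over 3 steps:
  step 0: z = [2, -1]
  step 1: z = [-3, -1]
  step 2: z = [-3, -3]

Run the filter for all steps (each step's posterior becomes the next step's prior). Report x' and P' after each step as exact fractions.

step 0: x' = [-33332/7417, 33204/7417, -26334/7417], P' = [52374/7417 -51516/7417 51590/7417; -51516/7417 156404/22251 -50727/7417; 51590/7417 -50727/7417 52271/7417]
step 1: x' = [80461254/262191841, -337611081/262191841, -159006692/262191841], P' = [605861142/262191841 -560866244/262191841 571798094/262191841; -560866244/262191841 567590644/262191841 -527740577/262191841; 571798094/262191841 -527740577/262191841 588626911/262191841]
step 2: x' = [-1821088666302/1105494420331, -206307210955/1105494420331, -2557663860950/1105494420331], P' = [2278681466226/1105494420331 -2098789741460/1105494420331 2147312612450/1105494420331; -2098789741460/1105494420331 2136625332452/1105494420331 -1970955128055/1105494420331; 2147312612450/1105494420331 -1970955128055/1105494420331 2229899106709/1105494420331]

step 0: x̄ = F·x = [-6, -3, -12]
step 0: P̄ = F·P·Fᵀ + Q = [22 2 20; 2 29 19; 20 19 38]
step 0: y = z − H·x̄ = [23, 11]
step 0: S = H·P̄·Hᵀ + R = [196 115; 115 181]
step 0: K = P̄·Hᵀ·S⁻¹ = [-710/7417 2500/7417; 6590/22251 1345/22251; 2225/7417 1045/7417]
step 0: x' = x̄ + K·y = [-33332/7417, 33204/7417, -26334/7417]
step 0: P' = (I − K·H)·P̄ = [52374/7417 -51516/7417 51590/7417; -51516/7417 156404/22251 -50727/7417; 51590/7417 -50727/7417 52271/7417]
step 1: x̄ = F·x = [-119332/7417, 26078/7417, -52924/7417]
step 1: P̄ = F·P·Fᵀ + Q = [846134/7417 -200838/7417 422328/7417; -200838/7417 208679/22251 -268477/22251; 422328/7417 -268477/22251 710186/22251]
step 1: y = z − H·x̄ = [-61813/7417, 245499/7417]
step 1: S = H·P̄·Hᵀ + R = [224420/7417 -385759/7417; -385759/7417 10654607/22251]
step 1: K = P̄·Hᵀ·S⁻¹ = [-23131198/262191841 124052844/262191841; 72975734/262191841 -19676867/262191841; 77715151/262191841 71286217/262191841]
step 1: x' = x̄ + K·y = [80461254/262191841, -337611081/262191841, -159006692/262191841]
step 1: P' = (I − K·H)·P̄ = [605861142/262191841 -560866244/262191841 571798094/262191841; -560866244/262191841 567590644/262191841 -527740577/262191841; 571798094/262191841 -527740577/262191841 588626911/262191841]
step 2: x̄ = F·x = [-157090876/262191841, -355292962/262191841, -832313038/262191841]
step 2: P̄ = F·P·Fᵀ + Q = [9876720646/262191841 -1964640350/262191841 4997909680/262191841; -1964640350/262191841 1143657717/262191841 -620069755/262191841; 4997909680/262191841 -620069755/262191841 3438228654/262191841]
step 2: y = z − H·x̄ = [1076252639/262191841, -437030009/262191841]
step 2: S = H·P̄·Hᵀ + R = [6492847780/262191841 -3058785667/262191841; -3058785667/262191841 46082673917/262191841]
step 2: K = P̄·Hᵀ·S⁻¹ = [-11835140398/157927774333 491152303308/1105494420331; 41929259686/157927774333 -52163431421/1105494420331; 48790067559/157927774333 270128474531/1105494420331]
step 2: x' = x̄ + K·y = [-1821088666302/1105494420331, -206307210955/1105494420331, -2557663860950/1105494420331]
step 2: P' = (I − K·H)·P̄ = [2278681466226/1105494420331 -2098789741460/1105494420331 2147312612450/1105494420331; -2098789741460/1105494420331 2136625332452/1105494420331 -1970955128055/1105494420331; 2147312612450/1105494420331 -1970955128055/1105494420331 2229899106709/1105494420331]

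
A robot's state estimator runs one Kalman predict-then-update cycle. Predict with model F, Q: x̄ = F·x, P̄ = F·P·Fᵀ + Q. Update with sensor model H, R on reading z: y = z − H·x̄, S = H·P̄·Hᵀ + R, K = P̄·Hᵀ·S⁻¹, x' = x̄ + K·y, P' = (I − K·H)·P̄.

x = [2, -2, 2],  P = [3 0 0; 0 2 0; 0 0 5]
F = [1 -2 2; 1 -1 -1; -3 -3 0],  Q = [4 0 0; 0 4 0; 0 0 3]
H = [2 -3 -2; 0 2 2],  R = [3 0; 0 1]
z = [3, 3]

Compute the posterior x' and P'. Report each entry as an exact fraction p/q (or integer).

x̄ = F·x = [10, 2, 0]
P̄ = F·P·Fᵀ + Q = [35 -3 3; -3 14 -3; 3 -3 48]
y = z − H·x̄ = [-11, -1]
S = H·P̄·Hᵀ + R = [437 -246; -246 225]
K = P̄·Hᵀ·S⁻¹ = [1825/4201 5986/12603; -1346/12603 -718/37809; 435/4201 2156/4201]
x' = x̄ + K·y = [59819/12603, 120754/37809, -6941/4201]
P' = (I − K·H)·P̄ = [13810/4201 60449/12603 -19152/4201; 60449/12603 375526/37809 -41765/4201; -19152/4201 -41765/4201 42843/4201]

x' = [59819/12603, 120754/37809, -6941/4201]
P' = [13810/4201 60449/12603 -19152/4201; 60449/12603 375526/37809 -41765/4201; -19152/4201 -41765/4201 42843/4201]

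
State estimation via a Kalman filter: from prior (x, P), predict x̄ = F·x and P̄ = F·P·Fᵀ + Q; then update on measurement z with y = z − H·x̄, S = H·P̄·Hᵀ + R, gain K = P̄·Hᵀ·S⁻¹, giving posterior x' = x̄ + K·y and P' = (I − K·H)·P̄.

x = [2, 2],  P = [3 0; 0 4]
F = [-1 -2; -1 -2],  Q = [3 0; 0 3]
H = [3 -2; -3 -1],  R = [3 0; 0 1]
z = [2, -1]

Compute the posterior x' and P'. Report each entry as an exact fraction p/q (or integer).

x̄ = F·x = [-6, -6]
P̄ = F·P·Fᵀ + Q = [22 19; 19 22]
y = z − H·x̄ = [8, -25]
S = H·P̄·Hᵀ + R = [61 -97; -97 335]
K = P̄·Hᵀ·S⁻¹ = [1135/11026 -2469/11026; -1654/5513 -1779/5513]
x' = x̄ + K·y = [4649/11026, -1835/5513]
P' = (I − K·H)·P̄ = [927/11026 -156/5513; -156/5513 2247/5513]

x' = [4649/11026, -1835/5513]
P' = [927/11026 -156/5513; -156/5513 2247/5513]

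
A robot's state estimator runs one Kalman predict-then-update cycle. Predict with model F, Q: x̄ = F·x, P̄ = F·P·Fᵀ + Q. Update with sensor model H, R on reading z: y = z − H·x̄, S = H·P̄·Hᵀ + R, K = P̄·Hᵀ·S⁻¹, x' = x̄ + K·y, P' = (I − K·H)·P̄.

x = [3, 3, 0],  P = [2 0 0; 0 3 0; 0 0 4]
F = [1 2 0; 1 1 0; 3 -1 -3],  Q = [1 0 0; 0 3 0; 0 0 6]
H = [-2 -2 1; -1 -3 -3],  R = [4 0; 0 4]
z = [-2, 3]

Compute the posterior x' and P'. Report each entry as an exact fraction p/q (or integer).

x̄ = F·x = [9, 6, 6]
P̄ = F·P·Fᵀ + Q = [15 8 0; 8 8 3; 0 3 63]
y = z − H·x̄ = [22, 48]
S = H·P̄·Hᵀ + R = [211 -38; -38 760]
K = P̄·Hᵀ·S⁻¹ = [-959/4182 -9977/158916; -207/1394 -3251/52972; 157/697 -3301/13243]
x' = x̄ + K·y = [37406/39729, -2817/13243, -13364/13243]
P' = (I − K·H)·P̄ = [318305/158916 -64849/52972 8479/13243; -64849/52972 62371/52972 -9105/13243; 8479/13243 -9105/13243 10680/13243]

x' = [37406/39729, -2817/13243, -13364/13243]
P' = [318305/158916 -64849/52972 8479/13243; -64849/52972 62371/52972 -9105/13243; 8479/13243 -9105/13243 10680/13243]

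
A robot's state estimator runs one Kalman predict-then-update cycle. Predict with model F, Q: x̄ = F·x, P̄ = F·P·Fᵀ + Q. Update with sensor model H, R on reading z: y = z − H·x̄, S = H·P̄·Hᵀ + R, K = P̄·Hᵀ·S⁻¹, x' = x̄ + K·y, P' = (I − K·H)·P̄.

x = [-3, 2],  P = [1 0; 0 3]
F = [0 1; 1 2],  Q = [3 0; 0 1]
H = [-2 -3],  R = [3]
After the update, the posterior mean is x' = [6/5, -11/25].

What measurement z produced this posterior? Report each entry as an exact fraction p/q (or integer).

x̄ = F·x = [2, 1]
P̄ = F·P·Fᵀ + Q = [6 6; 6 14]
S = H·P̄·Hᵀ + R = [225]
K = P̄·Hᵀ·S⁻¹ = [-2/15; -6/25]
x' − x̄ = [-4/5, -36/25] = K·y
y = (KᵀK)⁻¹·Kᵀ·(x' − x̄) = [6]
z = y + H·x̄ = [6] + [-7] = [-1]

z = [-1]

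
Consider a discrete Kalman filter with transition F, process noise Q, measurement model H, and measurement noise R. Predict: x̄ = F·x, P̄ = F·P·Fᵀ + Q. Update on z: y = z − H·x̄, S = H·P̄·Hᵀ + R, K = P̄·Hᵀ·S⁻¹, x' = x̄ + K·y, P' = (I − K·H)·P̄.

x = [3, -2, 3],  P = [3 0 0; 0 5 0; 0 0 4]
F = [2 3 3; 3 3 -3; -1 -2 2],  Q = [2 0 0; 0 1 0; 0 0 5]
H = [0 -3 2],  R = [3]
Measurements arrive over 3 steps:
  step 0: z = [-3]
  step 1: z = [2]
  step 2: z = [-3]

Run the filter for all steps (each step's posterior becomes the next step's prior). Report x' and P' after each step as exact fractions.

step 0: x' = [20919/1916, 4359/1916, 3717/1916], P' = [170995/1916 4167/1916 6093/1916; 4167/1916 3635/1916 4773/1916; 6093/1916 4773/1916 7575/1916]
step 1: x' = [213487249/20482087, -13497093/20482087, -126983/20482087], P' = [2740699211/20482087 114194640/20482087 165446859/20482087; 114194640/20482087 40943389/20482087 53052873/20482087; 165446859/20482087 53052873/20482087 82393248/20482087]
step 2: x' = [-206518669114/80133479315, 18468269217/16026695863, 17519386887/80133479315], P' = [10160498486458/80133479315 171533955525/32053391726 618286914501/80133479315; 171533955525/32053391726 127789882633/64106783452 41359728597/16026695863; 618286914501/80133479315 41359728597/16026695863 321075472362/80133479315]

step 0: x̄ = F·x = [9, -6, 7]
step 0: P̄ = F·P·Fᵀ + Q = [95 27 -12; 27 109 -63; -12 -63 44]
step 0: y = z − H·x̄ = [-35]
step 0: S = H·P̄·Hᵀ + R = [1916]
step 0: K = P̄·Hᵀ·S⁻¹ = [-105/1916; -453/1916; 277/1916]
step 0: x' = x̄ + K·y = [20919/1916, 4359/1916, 3717/1916]
step 0: P' = (I − K·H)·P̄ = [170995/1916 4167/1916 6093/1916; 4167/1916 3635/1916 4773/1916; 6093/1916 4773/1916 7575/1916]
step 1: x̄ = F·x = [33033/958, 64683/1916, -22203/1916]
step 1: P̄ = F·P·Fᵀ + Q = [249434/479 535647/958 -170713/958; 535647/958 1521179/1916 -505635/1916; -170713/958 -505635/1916 179527/1916]
step 1: y = z − H·x̄ = [242287/1916]
step 1: S = H·P̄·Hᵀ + R = [20482087/1916]
step 1: K = P̄·Hᵀ·S⁻¹ = [-3896734/20482087; -5574807/20482087; 1875959/20482087]
step 1: x' = x̄ + K·y = [213487249/20482087, -13497093/20482087, -126983/20482087]
step 1: P' = (I − K·H)·P̄ = [2740699211/20482087 114194640/20482087 165446859/20482087; 114194640/20482087 40943389/20482087 53052873/20482087; 165446859/20482087 53052873/20482087 82393248/20482087]
step 2: x̄ = F·x = [386102270/20482087, 600351417/20482087, -186747029/20482087]
step 2: P̄ = F·P·Fᵀ + Q = [16424440453/20482087 18280406712/20482087 -5866614889/20482087; 18280406712/20482087 23919313063/20482087 -7864213008/20482087; -5866614889/20482087 -7864213008/20482087 2707024334/20482087]
step 2: y = z − H·x̄ = [2113102048/20482087]
step 2: S = H·P̄·Hᵀ + R = [320533917260/20482087]
step 2: K = P̄·Hᵀ·S⁻¹ = [-33287224957/160266958630; -17497273041/64106783452; 7251671923/80133479315]
step 2: x' = x̄ + K·y = [-206518669114/80133479315, 18468269217/16026695863, 17519386887/80133479315]
step 2: P' = (I − K·H)·P̄ = [10160498486458/80133479315 171533955525/32053391726 618286914501/80133479315; 171533955525/32053391726 127789882633/64106783452 41359728597/16026695863; 618286914501/80133479315 41359728597/16026695863 321075472362/80133479315]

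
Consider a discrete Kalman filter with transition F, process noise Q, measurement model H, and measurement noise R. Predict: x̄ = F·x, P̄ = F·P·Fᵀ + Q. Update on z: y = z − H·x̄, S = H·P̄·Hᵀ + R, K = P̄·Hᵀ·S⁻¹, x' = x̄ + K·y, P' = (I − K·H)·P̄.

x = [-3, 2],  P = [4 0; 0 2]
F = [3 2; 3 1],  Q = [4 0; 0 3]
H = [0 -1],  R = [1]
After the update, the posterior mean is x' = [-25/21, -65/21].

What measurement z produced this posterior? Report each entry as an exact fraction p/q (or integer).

z = [3]

x̄ = F·x = [-5, -7]
P̄ = F·P·Fᵀ + Q = [48 40; 40 41]
S = H·P̄·Hᵀ + R = [42]
K = P̄·Hᵀ·S⁻¹ = [-20/21; -41/42]
x' − x̄ = [80/21, 82/21] = K·y
y = (KᵀK)⁻¹·Kᵀ·(x' − x̄) = [-4]
z = y + H·x̄ = [-4] + [7] = [3]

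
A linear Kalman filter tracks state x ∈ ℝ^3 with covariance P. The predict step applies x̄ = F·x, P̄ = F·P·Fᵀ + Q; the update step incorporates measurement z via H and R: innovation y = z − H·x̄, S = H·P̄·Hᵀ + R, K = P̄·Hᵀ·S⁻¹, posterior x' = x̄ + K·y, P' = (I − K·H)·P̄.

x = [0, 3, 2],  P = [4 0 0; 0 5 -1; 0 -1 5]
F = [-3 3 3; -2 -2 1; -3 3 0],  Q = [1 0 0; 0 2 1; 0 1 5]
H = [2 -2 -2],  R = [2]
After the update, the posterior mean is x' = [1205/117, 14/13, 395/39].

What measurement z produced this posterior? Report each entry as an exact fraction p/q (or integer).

z = [-2]

x̄ = F·x = [15, -4, 9]
P̄ = F·P·Fᵀ + Q = [109 12 72; 12 47 -8; 72 -8 86]
S = H·P̄·Hᵀ + R = [234]
K = P̄·Hᵀ·S⁻¹ = [25/117; -3/13; -2/39]
x' − x̄ = [-550/117, 66/13, 44/39] = K·y
y = (KᵀK)⁻¹·Kᵀ·(x' − x̄) = [-22]
z = y + H·x̄ = [-22] + [20] = [-2]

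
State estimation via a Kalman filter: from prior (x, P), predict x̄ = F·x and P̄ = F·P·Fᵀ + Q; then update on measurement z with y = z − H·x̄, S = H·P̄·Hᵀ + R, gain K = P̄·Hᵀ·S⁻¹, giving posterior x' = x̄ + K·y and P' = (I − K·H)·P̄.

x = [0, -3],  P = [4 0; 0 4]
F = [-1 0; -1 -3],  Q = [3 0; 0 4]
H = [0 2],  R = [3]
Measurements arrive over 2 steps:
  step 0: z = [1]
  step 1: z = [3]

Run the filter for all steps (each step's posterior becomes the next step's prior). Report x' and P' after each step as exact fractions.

step 0: x̄ = F·x = [0, 9]
step 0: P̄ = F·P·Fᵀ + Q = [7 4; 4 44]
step 0: y = z − H·x̄ = [-17]
step 0: S = H·P̄·Hᵀ + R = [179]
step 0: K = P̄·Hᵀ·S⁻¹ = [8/179; 88/179]
step 0: x' = x̄ + K·y = [-136/179, 115/179]
step 0: P' = (I − K·H)·P̄ = [1189/179 12/179; 12/179 132/179]
step 1: x̄ = F·x = [136/179, -209/179]
step 1: P̄ = F·P·Fᵀ + Q = [1726/179 1225/179; 1225/179 3165/179]
step 1: y = z − H·x̄ = [955/179]
step 1: S = H·P̄·Hᵀ + R = [13197/179]
step 1: K = P̄·Hᵀ·S⁻¹ = [2450/13197; 2110/4399]
step 1: x' = x̄ + K·y = [23098/13197, 6121/4399]
step 1: P' = (I − K·H)·P̄ = [93718/13197 1225/4399; 1225/4399 3165/4399]

step 0: x' = [-136/179, 115/179], P' = [1189/179 12/179; 12/179 132/179]
step 1: x' = [23098/13197, 6121/4399], P' = [93718/13197 1225/4399; 1225/4399 3165/4399]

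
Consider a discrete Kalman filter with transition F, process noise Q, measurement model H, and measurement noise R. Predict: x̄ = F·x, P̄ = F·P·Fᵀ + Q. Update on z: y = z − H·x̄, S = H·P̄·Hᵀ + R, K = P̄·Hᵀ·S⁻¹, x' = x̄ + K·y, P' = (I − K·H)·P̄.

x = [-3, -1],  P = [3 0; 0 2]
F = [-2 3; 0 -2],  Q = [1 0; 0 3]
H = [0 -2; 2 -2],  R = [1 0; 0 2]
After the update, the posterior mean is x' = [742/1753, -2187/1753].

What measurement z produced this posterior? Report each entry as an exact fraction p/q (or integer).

z = [3, 3]

x̄ = F·x = [3, 2]
P̄ = F·P·Fᵀ + Q = [31 -12; -12 11]
S = H·P̄·Hᵀ + R = [45 92; 92 266]
K = P̄·Hᵀ·S⁻¹ = [-764/1753 831/1753; -810/1753 -23/1753]
x' − x̄ = [-4517/1753, -5693/1753] = K·y
y = (KᵀK)⁻¹·Kᵀ·(x' − x̄) = [7, 1]
z = y + H·x̄ = [7, 1] + [-4, 2] = [3, 3]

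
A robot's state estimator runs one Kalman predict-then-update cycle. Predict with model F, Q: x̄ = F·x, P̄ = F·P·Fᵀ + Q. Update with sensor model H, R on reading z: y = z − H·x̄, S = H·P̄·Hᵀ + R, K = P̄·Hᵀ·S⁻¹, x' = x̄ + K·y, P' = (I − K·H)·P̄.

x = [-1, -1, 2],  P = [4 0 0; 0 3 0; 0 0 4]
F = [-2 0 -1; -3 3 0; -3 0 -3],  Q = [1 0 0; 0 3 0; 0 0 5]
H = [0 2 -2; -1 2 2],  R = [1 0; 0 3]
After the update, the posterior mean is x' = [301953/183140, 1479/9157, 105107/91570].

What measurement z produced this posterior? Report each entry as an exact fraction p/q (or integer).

z = [-2, 1]

x̄ = F·x = [0, 0, -3]
P̄ = F·P·Fᵀ + Q = [21 24 36; 24 66 36; 36 36 77]
S = H·P̄·Hᵀ + R = [285 -20; -20 644]
K = P̄·Hᵀ·S⁻¹ = [-3369/45785 5547/36628; 2112/9157 2625/9157; -12252/45785 5251/18314]
x' − x̄ = [301953/183140, 1479/9157, 379817/91570] = K·y
y = (KᵀK)⁻¹·Kᵀ·(x' − x̄) = [-8, 7]
z = y + H·x̄ = [-8, 7] + [6, -6] = [-2, 1]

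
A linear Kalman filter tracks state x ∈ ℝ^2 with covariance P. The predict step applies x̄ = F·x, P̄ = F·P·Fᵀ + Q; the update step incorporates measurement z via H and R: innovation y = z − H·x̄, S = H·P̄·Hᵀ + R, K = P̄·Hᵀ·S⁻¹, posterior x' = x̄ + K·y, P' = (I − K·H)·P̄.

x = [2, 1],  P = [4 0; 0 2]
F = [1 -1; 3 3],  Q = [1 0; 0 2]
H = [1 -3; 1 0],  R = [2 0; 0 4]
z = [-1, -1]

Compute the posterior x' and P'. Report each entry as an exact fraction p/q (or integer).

x' = [-1205/2563, 537/2563]
P' = [6436/2563 2160/2563; 2160/2563 1292/2563]

x̄ = F·x = [1, 9]
P̄ = F·P·Fᵀ + Q = [7 6; 6 56]
y = z − H·x̄ = [25, -2]
S = H·P̄·Hᵀ + R = [477 -11; -11 11]
K = P̄·Hᵀ·S⁻¹ = [-2/233 1609/2563; -78/233 540/2563]
x' = x̄ + K·y = [-1205/2563, 537/2563]
P' = (I − K·H)·P̄ = [6436/2563 2160/2563; 2160/2563 1292/2563]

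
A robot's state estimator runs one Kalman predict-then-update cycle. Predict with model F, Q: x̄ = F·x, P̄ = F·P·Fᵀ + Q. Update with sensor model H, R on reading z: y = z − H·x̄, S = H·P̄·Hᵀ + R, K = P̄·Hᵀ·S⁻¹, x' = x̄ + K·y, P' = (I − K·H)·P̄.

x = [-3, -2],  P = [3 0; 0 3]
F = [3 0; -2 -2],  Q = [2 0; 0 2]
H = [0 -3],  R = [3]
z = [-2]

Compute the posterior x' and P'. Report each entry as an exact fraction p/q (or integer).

x̄ = F·x = [-9, 10]
P̄ = F·P·Fᵀ + Q = [29 -18; -18 26]
y = z − H·x̄ = [28]
S = H·P̄·Hᵀ + R = [237]
K = P̄·Hᵀ·S⁻¹ = [18/79; -26/79]
x' = x̄ + K·y = [-207/79, 62/79]
P' = (I − K·H)·P̄ = [1319/79 -18/79; -18/79 26/79]

x' = [-207/79, 62/79]
P' = [1319/79 -18/79; -18/79 26/79]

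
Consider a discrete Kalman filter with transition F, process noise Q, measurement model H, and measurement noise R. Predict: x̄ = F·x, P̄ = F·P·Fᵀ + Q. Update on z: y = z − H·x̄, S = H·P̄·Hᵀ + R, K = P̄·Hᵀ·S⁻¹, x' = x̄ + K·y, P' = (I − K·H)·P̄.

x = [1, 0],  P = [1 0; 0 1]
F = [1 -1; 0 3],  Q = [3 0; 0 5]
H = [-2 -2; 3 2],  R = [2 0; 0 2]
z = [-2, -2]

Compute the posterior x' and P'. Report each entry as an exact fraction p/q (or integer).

x' = [-414/241, 515/241]
P' = [498/241 -616/241; -616/241 821/241]

x̄ = F·x = [1, 0]
P̄ = F·P·Fᵀ + Q = [5 -3; -3 14]
y = z − H·x̄ = [0, -5]
S = H·P̄·Hᵀ + R = [54 -56; -56 67]
K = P̄·Hᵀ·S⁻¹ = [118/241 131/241; -205/241 -103/241]
x' = x̄ + K·y = [-414/241, 515/241]
P' = (I − K·H)·P̄ = [498/241 -616/241; -616/241 821/241]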